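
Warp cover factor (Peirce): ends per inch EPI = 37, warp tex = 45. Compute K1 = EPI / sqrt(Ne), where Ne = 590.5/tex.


Formula: K1 = EPI / sqrt(Ne), with Ne = 590.5 / tex_warp
Step 1: Ne = 590.5 / 45 = 13.122
Step 2: sqrt(Ne) = sqrt(13.122) = 3.6224
Step 3: K1 = 37 / 3.6224 = 10.2

10.2


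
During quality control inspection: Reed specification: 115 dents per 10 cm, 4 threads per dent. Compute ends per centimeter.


Formula: EPC = (dents per 10 cm * ends per dent) / 10
Step 1: Total ends per 10 cm = 115 * 4 = 460
Step 2: EPC = 460 / 10 = 46.0 ends/cm

46.0 ends/cm


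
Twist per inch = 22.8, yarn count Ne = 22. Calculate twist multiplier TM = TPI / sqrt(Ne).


Formula: TM = TPI / sqrt(Ne)
Step 1: sqrt(Ne) = sqrt(22) = 4.6904
Step 2: TM = 22.8 / 4.6904 = 4.86

4.86 TM


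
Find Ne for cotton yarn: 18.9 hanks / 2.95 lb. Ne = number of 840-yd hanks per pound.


Formula: Ne = hanks / mass_lb
Substituting: Ne = 18.9 / 2.95
Ne = 6.4

6.4 Ne


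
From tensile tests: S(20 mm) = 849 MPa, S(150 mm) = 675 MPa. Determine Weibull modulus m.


Formula: m = ln(L1/L2) / ln(S2/S1)
Step 1: ln(L1/L2) = ln(20/150) = -2.01490
Step 2: S2/S1 = 675/849 = 0.79505
Step 3: ln(S2/S1) = ln(0.79505) = -0.22935
Step 4: m = -2.01490 / -0.22935 = 8.79

8.79 (Weibull m)


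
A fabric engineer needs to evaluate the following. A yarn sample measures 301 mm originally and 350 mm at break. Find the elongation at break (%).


Formula: Elongation (%) = ((L_break - L0) / L0) * 100
Step 1: Extension = 350 - 301 = 49 mm
Step 2: Elongation = (49 / 301) * 100
Step 3: Elongation = 0.162791 * 100 = 16.2791% ≈ 16.3%

16.3%


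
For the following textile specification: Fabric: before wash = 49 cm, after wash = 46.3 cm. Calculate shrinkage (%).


Formula: Shrinkage% = ((L_before - L_after) / L_before) * 100
Step 1: Shrinkage = 49 - 46.3 = 2.7 cm
Step 2: Shrinkage% = (2.7 / 49) * 100
Step 3: Shrinkage% = 0.055102 * 100 = 5.5102% ≈ 5.5%

5.5%


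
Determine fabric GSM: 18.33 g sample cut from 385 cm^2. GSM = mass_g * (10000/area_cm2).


Formula: GSM = mass_g / area_m2
Step 1: Convert area: 385 cm^2 = 385 / 10000 = 0.0385 m^2
Step 2: GSM = 18.33 g / 0.0385 m^2 = 476.1 g/m^2

476.1 g/m^2


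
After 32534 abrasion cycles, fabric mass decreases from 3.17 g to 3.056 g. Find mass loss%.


Formula: Mass loss% = ((m_before - m_after) / m_before) * 100
Step 1: Mass loss = 3.17 - 3.056 = 0.114 g
Step 2: Ratio = 0.114 / 3.17 = 0.0359621
Step 3: Mass loss% = 0.0359621 * 100 = 3.59621% ≈ 3.60%

3.60%


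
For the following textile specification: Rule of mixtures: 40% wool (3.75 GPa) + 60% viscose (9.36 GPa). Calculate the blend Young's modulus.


Formula: Blend property = (fraction_A * property_A) + (fraction_B * property_B)
Step 1: Contribution A = 40/100 * 3.75 GPa = 1.5 GPa
Step 2: Contribution B = 60/100 * 9.36 GPa = 5.616 GPa
Step 3: Blend Young's modulus = 1.5 + 5.616 = 7.116 GPa

7.116 GPa


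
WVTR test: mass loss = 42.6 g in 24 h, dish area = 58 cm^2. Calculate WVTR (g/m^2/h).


Formula: WVTR = mass_loss / (area * time)
Step 1: Convert area: 58 cm^2 = 0.0058 m^2
Step 2: WVTR = 42.6 g / (0.0058 m^2 * 24 h)
Step 3: WVTR = 42.6 / 0.1392 = 306.0 g/m^2/h

306.0 g/m^2/h


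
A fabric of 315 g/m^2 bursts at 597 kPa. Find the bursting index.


Formula: Bursting Index = Bursting Strength / Fabric GSM
BI = 597 kPa / 315 g/m^2
BI = 1.895 kPa/(g/m^2)

1.895 kPa/(g/m^2)


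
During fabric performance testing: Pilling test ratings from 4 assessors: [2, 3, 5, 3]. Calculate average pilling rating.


Formula: Mean = sum / count
Sum = 2 + 3 + 5 + 3 = 13
Mean = 13 / 4 = 3.3

3.3


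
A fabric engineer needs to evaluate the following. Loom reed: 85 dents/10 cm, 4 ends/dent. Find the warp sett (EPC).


Formula: EPC = (dents per 10 cm * ends per dent) / 10
Step 1: Total ends per 10 cm = 85 * 4 = 340
Step 2: EPC = 340 / 10 = 34.0 ends/cm

34.0 ends/cm


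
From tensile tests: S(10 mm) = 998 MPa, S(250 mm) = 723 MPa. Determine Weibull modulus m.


Formula: m = ln(L1/L2) / ln(S2/S1)
Step 1: ln(L1/L2) = ln(10/250) = -3.21888
Step 2: S2/S1 = 723/998 = 0.72445
Step 3: ln(S2/S1) = ln(0.72445) = -0.32234
Step 4: m = -3.21888 / -0.32234 = 9.99

9.99 (Weibull m)


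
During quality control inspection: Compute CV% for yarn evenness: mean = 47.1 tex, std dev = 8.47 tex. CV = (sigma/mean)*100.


Formula: CV% = (standard deviation / mean) * 100
Step 1: Ratio = 8.47 / 47.1 = 0.17983
Step 2: CV% = 0.17983 * 100 = 17.983% ≈ 18.0%

18.0%


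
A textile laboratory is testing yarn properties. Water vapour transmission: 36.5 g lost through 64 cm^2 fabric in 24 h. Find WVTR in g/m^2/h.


Formula: WVTR = mass_loss / (area * time)
Step 1: Convert area: 64 cm^2 = 0.0064 m^2
Step 2: WVTR = 36.5 g / (0.0064 m^2 * 24 h)
Step 3: WVTR = 36.5 / 0.1536 = 237.6 g/m^2/h

237.6 g/m^2/h


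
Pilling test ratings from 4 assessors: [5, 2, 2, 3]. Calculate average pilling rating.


Formula: Mean = sum / count
Sum = 5 + 2 + 2 + 3 = 12
Mean = 12 / 4 = 3.0

3.0


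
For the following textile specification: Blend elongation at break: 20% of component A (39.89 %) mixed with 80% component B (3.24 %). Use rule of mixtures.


Formula: Blend property = (fraction_A * property_A) + (fraction_B * property_B)
Step 1: Contribution A = 20/100 * 39.89 % = 7.978 %
Step 2: Contribution B = 80/100 * 3.24 % = 2.592 %
Step 3: Blend elongation at break = 7.978 + 2.592 = 10.57 %

10.57 %


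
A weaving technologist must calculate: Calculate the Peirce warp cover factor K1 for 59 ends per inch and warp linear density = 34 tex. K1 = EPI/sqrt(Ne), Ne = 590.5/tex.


Formula: K1 = EPI / sqrt(Ne), with Ne = 590.5 / tex_warp
Step 1: Ne = 590.5 / 34 = 17.368
Step 2: sqrt(Ne) = sqrt(17.368) = 4.1675
Step 3: K1 = 59 / 4.1675 = 14.2

14.2


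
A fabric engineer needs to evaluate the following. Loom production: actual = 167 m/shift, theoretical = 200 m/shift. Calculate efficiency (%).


Formula: Efficiency% = (Actual output / Theoretical output) * 100
Efficiency% = (167 / 200) * 100
Efficiency% = 0.835 * 100 = 83.5%

83.5%


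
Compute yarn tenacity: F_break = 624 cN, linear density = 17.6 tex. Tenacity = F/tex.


Formula: Tenacity = Breaking force / Linear density
Tenacity = 624 cN / 17.6 tex
Tenacity = 35.45 cN/tex

35.45 cN/tex


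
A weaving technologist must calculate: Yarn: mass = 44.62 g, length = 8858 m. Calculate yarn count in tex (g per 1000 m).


Formula: Tex = (mass_g / length_m) * 1000
Substituting: Tex = (44.62 / 8858) * 1000
Intermediate: 44.62 / 8858 = 0.00503725 g/m
Tex = 0.00503725 * 1000 = 5.04 tex

5.04 tex


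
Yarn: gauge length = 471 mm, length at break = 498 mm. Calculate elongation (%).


Formula: Elongation (%) = ((L_break - L0) / L0) * 100
Step 1: Extension = 498 - 471 = 27 mm
Step 2: Elongation = (27 / 471) * 100
Step 3: Elongation = 0.057325 * 100 = 5.7325% ≈ 5.7%

5.7%


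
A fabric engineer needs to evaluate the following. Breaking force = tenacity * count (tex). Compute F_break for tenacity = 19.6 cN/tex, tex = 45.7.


Formula: Breaking force = Tenacity * Linear density
F = 19.6 cN/tex * 45.7 tex
F = 895.72 cN

895.72 cN


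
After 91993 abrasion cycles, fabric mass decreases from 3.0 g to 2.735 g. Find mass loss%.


Formula: Mass loss% = ((m_before - m_after) / m_before) * 100
Step 1: Mass loss = 3.0 - 2.735 = 0.265 g
Step 2: Ratio = 0.265 / 3.0 = 0.0883333
Step 3: Mass loss% = 0.0883333 * 100 = 8.83333% ≈ 8.83%

8.83%


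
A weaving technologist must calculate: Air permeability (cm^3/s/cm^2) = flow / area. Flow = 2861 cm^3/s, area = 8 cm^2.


Formula: Air Permeability = Airflow / Test Area
AP = 2861 cm^3/s / 8 cm^2
AP = 357.6 cm^3/s/cm^2

357.6 cm^3/s/cm^2


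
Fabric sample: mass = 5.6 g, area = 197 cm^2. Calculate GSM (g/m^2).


Formula: GSM = mass_g / area_m2
Step 1: Convert area: 197 cm^2 = 197 / 10000 = 0.0197 m^2
Step 2: GSM = 5.6 g / 0.0197 m^2 = 284.3 g/m^2

284.3 g/m^2


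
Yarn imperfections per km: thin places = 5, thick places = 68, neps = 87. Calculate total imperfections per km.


Formula: Total = thin places + thick places + neps
Total = 5 + 68 + 87
Total = 160 imperfections/km

160 imperfections/km


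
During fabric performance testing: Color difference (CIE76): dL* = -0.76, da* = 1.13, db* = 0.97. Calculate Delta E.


Formula: Delta E = sqrt(dL*^2 + da*^2 + db*^2)
Step 1: dL*^2 = (-0.76)^2 = 0.5776
Step 2: da*^2 = 1.13^2 = 1.2769
Step 3: db*^2 = 0.97^2 = 0.9409
Step 4: Sum = 0.5776 + 1.2769 + 0.9409 = 2.7954
Step 5: Delta E = sqrt(2.7954) = 1.67

1.67 Delta E


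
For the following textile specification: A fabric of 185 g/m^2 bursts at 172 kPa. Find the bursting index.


Formula: Bursting Index = Bursting Strength / Fabric GSM
BI = 172 kPa / 185 g/m^2
BI = 0.930 kPa/(g/m^2)

0.930 kPa/(g/m^2)


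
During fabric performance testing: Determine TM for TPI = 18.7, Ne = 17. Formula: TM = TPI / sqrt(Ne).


Formula: TM = TPI / sqrt(Ne)
Step 1: sqrt(Ne) = sqrt(17) = 4.1231
Step 2: TM = 18.7 / 4.1231 = 4.54

4.54 TM


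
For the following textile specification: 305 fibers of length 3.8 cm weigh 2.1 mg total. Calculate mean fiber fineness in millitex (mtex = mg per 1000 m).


Formula: fineness (mtex) = mass (mg) / total length (km) = (mass_mg / total_length_m) * 1000
Step 1: Convert fiber length: 3.8 cm = 0.038 m
Step 2: Total fiber length = 305 * 0.038 = 11.59 m
Step 3: Linear density = 2.1 mg / 11.59 m = 0.1812 mg/m
Step 4: fineness = 0.1812 * 1000 = 181.2 mtex

181.2 mtex


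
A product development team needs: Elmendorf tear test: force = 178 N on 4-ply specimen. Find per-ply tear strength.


Formula: Per-ply strength = Total force / Number of plies
Per-ply = 178 N / 4
Per-ply = 44.5 N

44.5 N


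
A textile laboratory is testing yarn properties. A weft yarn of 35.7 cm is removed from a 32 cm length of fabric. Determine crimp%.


Formula: Crimp% = ((L_yarn - L_fabric) / L_fabric) * 100
Step 1: Extension = 35.7 - 32 = 3.7 cm
Step 2: Crimp% = (3.7 / 32) * 100
Step 3: Crimp% = 0.115625 * 100 = 11.5625% ≈ 11.6%

11.6%


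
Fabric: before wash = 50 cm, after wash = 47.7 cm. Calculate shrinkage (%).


Formula: Shrinkage% = ((L_before - L_after) / L_before) * 100
Step 1: Shrinkage = 50 - 47.7 = 2.3 cm
Step 2: Shrinkage% = (2.3 / 50) * 100
Step 3: Shrinkage% = 0.046 * 100 = 4.6%

4.6%


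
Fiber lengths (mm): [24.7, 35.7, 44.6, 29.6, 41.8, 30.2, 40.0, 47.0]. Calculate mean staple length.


Formula: Mean = sum of lengths / count
Sum = 24.7 + 35.7 + 44.6 + 29.6 + 41.8 + 30.2 + 40.0 + 47.0
Sum = 293.6 mm
Mean = 293.6 / 8 = 36.70 mm

36.70 mm


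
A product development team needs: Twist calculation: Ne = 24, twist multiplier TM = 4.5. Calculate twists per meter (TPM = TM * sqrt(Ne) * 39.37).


Formula: TPM = TM * sqrt(Ne) * 39.37
Step 1: sqrt(Ne) = sqrt(24) = 4.899
Step 2: TM * sqrt(Ne) = 4.5 * 4.899 = 22.0455
Step 3: TPM = 22.0455 * 39.37 = 868 twists/m

868 twists/m


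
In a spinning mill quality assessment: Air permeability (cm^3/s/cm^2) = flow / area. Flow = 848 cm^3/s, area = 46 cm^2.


Formula: Air Permeability = Airflow / Test Area
AP = 848 cm^3/s / 46 cm^2
AP = 18.4 cm^3/s/cm^2

18.4 cm^3/s/cm^2


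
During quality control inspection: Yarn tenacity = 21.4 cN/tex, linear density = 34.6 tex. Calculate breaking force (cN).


Formula: Breaking force = Tenacity * Linear density
F = 21.4 cN/tex * 34.6 tex
F = 740.44 cN

740.44 cN


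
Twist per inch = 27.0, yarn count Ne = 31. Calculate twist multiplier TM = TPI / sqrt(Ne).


Formula: TM = TPI / sqrt(Ne)
Step 1: sqrt(Ne) = sqrt(31) = 5.5678
Step 2: TM = 27.0 / 5.5678 = 4.85

4.85 TM


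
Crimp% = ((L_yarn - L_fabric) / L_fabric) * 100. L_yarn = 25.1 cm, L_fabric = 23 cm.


Formula: Crimp% = ((L_yarn - L_fabric) / L_fabric) * 100
Step 1: Extension = 25.1 - 23 = 2.1 cm
Step 2: Crimp% = (2.1 / 23) * 100
Step 3: Crimp% = 0.091304 * 100 = 9.1304% ≈ 9.1%

9.1%


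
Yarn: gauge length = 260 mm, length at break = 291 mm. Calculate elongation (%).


Formula: Elongation (%) = ((L_break - L0) / L0) * 100
Step 1: Extension = 291 - 260 = 31 mm
Step 2: Elongation = (31 / 260) * 100
Step 3: Elongation = 0.119231 * 100 = 11.9231% ≈ 11.9%

11.9%


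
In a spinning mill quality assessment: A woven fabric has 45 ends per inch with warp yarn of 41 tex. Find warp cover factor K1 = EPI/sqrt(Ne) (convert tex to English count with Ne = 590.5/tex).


Formula: K1 = EPI / sqrt(Ne), with Ne = 590.5 / tex_warp
Step 1: Ne = 590.5 / 41 = 14.402
Step 2: sqrt(Ne) = sqrt(14.402) = 3.795
Step 3: K1 = 45 / 3.795 = 11.9

11.9


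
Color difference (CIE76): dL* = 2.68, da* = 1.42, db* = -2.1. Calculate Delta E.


Formula: Delta E = sqrt(dL*^2 + da*^2 + db*^2)
Step 1: dL*^2 = 2.68^2 = 7.1824
Step 2: da*^2 = 1.42^2 = 2.0164
Step 3: db*^2 = (-2.1)^2 = 4.41
Step 4: Sum = 7.1824 + 2.0164 + 4.41 = 13.6088
Step 5: Delta E = sqrt(13.6088) = 3.69

3.69 Delta E


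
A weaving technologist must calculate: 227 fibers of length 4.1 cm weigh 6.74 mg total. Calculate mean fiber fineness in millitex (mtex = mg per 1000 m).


Formula: fineness (mtex) = mass (mg) / total length (km) = (mass_mg / total_length_m) * 1000
Step 1: Convert fiber length: 4.1 cm = 0.041 m
Step 2: Total fiber length = 227 * 0.041 = 9.307 m
Step 3: Linear density = 6.74 mg / 9.307 m = 0.7242 mg/m
Step 4: fineness = 0.7242 * 1000 = 724.2 mtex

724.2 mtex


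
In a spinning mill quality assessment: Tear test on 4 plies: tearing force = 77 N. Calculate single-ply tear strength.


Formula: Per-ply strength = Total force / Number of plies
Per-ply = 77 N / 4
Per-ply = 19.25 N

19.25 N


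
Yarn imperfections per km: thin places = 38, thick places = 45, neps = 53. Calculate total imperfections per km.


Formula: Total = thin places + thick places + neps
Total = 38 + 45 + 53
Total = 136 imperfections/km

136 imperfections/km


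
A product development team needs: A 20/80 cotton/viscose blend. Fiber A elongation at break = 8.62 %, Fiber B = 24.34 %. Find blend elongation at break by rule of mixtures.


Formula: Blend property = (fraction_A * property_A) + (fraction_B * property_B)
Step 1: Contribution A = 20/100 * 8.62 % = 1.724 %
Step 2: Contribution B = 80/100 * 24.34 % = 19.472 %
Step 3: Blend elongation at break = 1.724 + 19.472 = 21.196 %

21.196 %


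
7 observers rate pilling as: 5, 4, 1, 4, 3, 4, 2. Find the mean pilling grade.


Formula: Mean = sum / count
Sum = 5 + 4 + 1 + 4 + 3 + 4 + 2 = 23
Mean = 23 / 7 = 3.3

3.3


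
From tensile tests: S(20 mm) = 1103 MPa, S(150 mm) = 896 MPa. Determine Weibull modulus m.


Formula: m = ln(L1/L2) / ln(S2/S1)
Step 1: ln(L1/L2) = ln(20/150) = -2.01490
Step 2: S2/S1 = 896/1103 = 0.81233
Step 3: ln(S2/S1) = ln(0.81233) = -0.20785
Step 4: m = -2.01490 / -0.20785 = 9.69

9.69 (Weibull m)


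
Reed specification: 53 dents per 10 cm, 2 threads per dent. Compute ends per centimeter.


Formula: EPC = (dents per 10 cm * ends per dent) / 10
Step 1: Total ends per 10 cm = 53 * 2 = 106
Step 2: EPC = 106 / 10 = 10.6 ends/cm

10.6 ends/cm


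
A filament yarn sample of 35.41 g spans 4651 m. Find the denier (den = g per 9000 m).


Formula: den = (mass_g / length_m) * 9000
Substituting: den = (35.41 / 4651) * 9000
Intermediate: 35.41 / 4651 = 0.00761342 g/m
den = 0.00761342 * 9000 = 68.5 denier

68.5 denier


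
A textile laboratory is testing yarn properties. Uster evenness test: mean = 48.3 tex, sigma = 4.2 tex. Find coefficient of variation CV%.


Formula: CV% = (standard deviation / mean) * 100
Step 1: Ratio = 4.2 / 48.3 = 0.086957
Step 2: CV% = 0.086957 * 100 = 8.6957% ≈ 8.7%

8.7%


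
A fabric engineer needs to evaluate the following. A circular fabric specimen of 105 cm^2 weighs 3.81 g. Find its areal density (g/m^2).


Formula: GSM = mass_g / area_m2
Step 1: Convert area: 105 cm^2 = 105 / 10000 = 0.0105 m^2
Step 2: GSM = 3.81 g / 0.0105 m^2 = 362.9 g/m^2

362.9 g/m^2


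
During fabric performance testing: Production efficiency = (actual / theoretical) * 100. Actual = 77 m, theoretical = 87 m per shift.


Formula: Efficiency% = (Actual output / Theoretical output) * 100
Efficiency% = (77 / 87) * 100
Efficiency% = 0.885057 * 100 = 88.5057% ≈ 88.5%

88.5%


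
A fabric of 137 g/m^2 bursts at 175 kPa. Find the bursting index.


Formula: Bursting Index = Bursting Strength / Fabric GSM
BI = 175 kPa / 137 g/m^2
BI = 1.277 kPa/(g/m^2)

1.277 kPa/(g/m^2)


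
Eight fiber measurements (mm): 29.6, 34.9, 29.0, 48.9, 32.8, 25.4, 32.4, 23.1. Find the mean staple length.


Formula: Mean = sum of lengths / count
Sum = 29.6 + 34.9 + 29.0 + 48.9 + 32.8 + 25.4 + 32.4 + 23.1
Sum = 256.1 mm
Mean = 256.1 / 8 = 32.01 mm

32.01 mm


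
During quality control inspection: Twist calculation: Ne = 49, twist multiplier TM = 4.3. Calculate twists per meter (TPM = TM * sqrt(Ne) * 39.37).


Formula: TPM = TM * sqrt(Ne) * 39.37
Step 1: sqrt(Ne) = sqrt(49) = 7
Step 2: TM * sqrt(Ne) = 4.3 * 7 = 30.1
Step 3: TPM = 30.1 * 39.37 = 1185 twists/m

1185 twists/m


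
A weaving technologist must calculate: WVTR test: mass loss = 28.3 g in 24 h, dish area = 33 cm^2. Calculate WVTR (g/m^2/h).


Formula: WVTR = mass_loss / (area * time)
Step 1: Convert area: 33 cm^2 = 0.0033 m^2
Step 2: WVTR = 28.3 g / (0.0033 m^2 * 24 h)
Step 3: WVTR = 28.3 / 0.0792 = 357.3 g/m^2/h

357.3 g/m^2/h


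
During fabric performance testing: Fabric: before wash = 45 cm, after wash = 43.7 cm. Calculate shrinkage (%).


Formula: Shrinkage% = ((L_before - L_after) / L_before) * 100
Step 1: Shrinkage = 45 - 43.7 = 1.3 cm
Step 2: Shrinkage% = (1.3 / 45) * 100
Step 3: Shrinkage% = 0.028889 * 100 = 2.8889% ≈ 2.9%

2.9%


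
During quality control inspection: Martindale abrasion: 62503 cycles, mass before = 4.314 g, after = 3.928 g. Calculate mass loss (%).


Formula: Mass loss% = ((m_before - m_after) / m_before) * 100
Step 1: Mass loss = 4.314 - 3.928 = 0.386 g
Step 2: Ratio = 0.386 / 4.314 = 0.0894761
Step 3: Mass loss% = 0.0894761 * 100 = 8.94761% ≈ 8.95%

8.95%


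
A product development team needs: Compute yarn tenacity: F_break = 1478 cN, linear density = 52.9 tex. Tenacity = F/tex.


Formula: Tenacity = Breaking force / Linear density
Tenacity = 1478 cN / 52.9 tex
Tenacity = 27.94 cN/tex

27.94 cN/tex


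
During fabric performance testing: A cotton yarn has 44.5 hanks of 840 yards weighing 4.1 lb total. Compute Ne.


Formula: Ne = hanks / mass_lb
Substituting: Ne = 44.5 / 4.1
Ne = 10.9

10.9 Ne


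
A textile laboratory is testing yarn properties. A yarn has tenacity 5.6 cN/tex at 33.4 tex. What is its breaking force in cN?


Formula: Breaking force = Tenacity * Linear density
F = 5.6 cN/tex * 33.4 tex
F = 187.04 cN

187.04 cN


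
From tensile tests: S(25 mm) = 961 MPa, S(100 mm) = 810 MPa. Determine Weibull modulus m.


Formula: m = ln(L1/L2) / ln(S2/S1)
Step 1: ln(L1/L2) = ln(25/100) = -1.38629
Step 2: S2/S1 = 810/961 = 0.84287
Step 3: ln(S2/S1) = ln(0.84287) = -0.17094
Step 4: m = -1.38629 / -0.17094 = 8.11

8.11 (Weibull m)


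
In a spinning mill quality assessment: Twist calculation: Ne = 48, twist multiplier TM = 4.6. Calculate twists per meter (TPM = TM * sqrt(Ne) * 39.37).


Formula: TPM = TM * sqrt(Ne) * 39.37
Step 1: sqrt(Ne) = sqrt(48) = 6.9282
Step 2: TM * sqrt(Ne) = 4.6 * 6.9282 = 31.8697
Step 3: TPM = 31.8697 * 39.37 = 1255 twists/m

1255 twists/m


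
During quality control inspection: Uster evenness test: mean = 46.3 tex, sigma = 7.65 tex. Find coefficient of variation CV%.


Formula: CV% = (standard deviation / mean) * 100
Step 1: Ratio = 7.65 / 46.3 = 0.165227
Step 2: CV% = 0.165227 * 100 = 16.5227% ≈ 16.5%

16.5%


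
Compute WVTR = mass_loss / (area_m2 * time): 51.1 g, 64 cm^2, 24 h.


Formula: WVTR = mass_loss / (area * time)
Step 1: Convert area: 64 cm^2 = 0.0064 m^2
Step 2: WVTR = 51.1 g / (0.0064 m^2 * 24 h)
Step 3: WVTR = 51.1 / 0.1536 = 332.7 g/m^2/h

332.7 g/m^2/h


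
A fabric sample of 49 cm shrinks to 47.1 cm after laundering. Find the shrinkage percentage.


Formula: Shrinkage% = ((L_before - L_after) / L_before) * 100
Step 1: Shrinkage = 49 - 47.1 = 1.9 cm
Step 2: Shrinkage% = (1.9 / 49) * 100
Step 3: Shrinkage% = 0.038776 * 100 = 3.8776% ≈ 3.9%

3.9%


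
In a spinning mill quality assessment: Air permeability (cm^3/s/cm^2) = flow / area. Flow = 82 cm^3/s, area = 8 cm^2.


Formula: Air Permeability = Airflow / Test Area
AP = 82 cm^3/s / 8 cm^2
AP = 10.3 cm^3/s/cm^2

10.3 cm^3/s/cm^2


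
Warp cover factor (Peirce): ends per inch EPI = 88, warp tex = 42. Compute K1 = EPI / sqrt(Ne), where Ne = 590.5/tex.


Formula: K1 = EPI / sqrt(Ne), with Ne = 590.5 / tex_warp
Step 1: Ne = 590.5 / 42 = 14.06
Step 2: sqrt(Ne) = sqrt(14.06) = 3.7497
Step 3: K1 = 88 / 3.7497 = 23.5

23.5


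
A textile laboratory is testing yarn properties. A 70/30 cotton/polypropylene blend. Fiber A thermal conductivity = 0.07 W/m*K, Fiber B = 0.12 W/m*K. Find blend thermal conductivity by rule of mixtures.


Formula: Blend property = (fraction_A * property_A) + (fraction_B * property_B)
Step 1: Contribution A = 70/100 * 0.07 W/m*K = 0.049 W/m*K
Step 2: Contribution B = 30/100 * 0.12 W/m*K = 0.036 W/m*K
Step 3: Blend thermal conductivity = 0.049 + 0.036 = 0.085 W/m*K

0.085 W/m*K


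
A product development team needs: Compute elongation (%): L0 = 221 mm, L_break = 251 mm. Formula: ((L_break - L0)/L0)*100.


Formula: Elongation (%) = ((L_break - L0) / L0) * 100
Step 1: Extension = 251 - 221 = 30 mm
Step 2: Elongation = (30 / 221) * 100
Step 3: Elongation = 0.135747 * 100 = 13.5747% ≈ 13.6%

13.6%


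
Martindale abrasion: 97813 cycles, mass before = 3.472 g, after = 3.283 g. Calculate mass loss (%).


Formula: Mass loss% = ((m_before - m_after) / m_before) * 100
Step 1: Mass loss = 3.472 - 3.283 = 0.189 g
Step 2: Ratio = 0.189 / 3.472 = 0.0544355
Step 3: Mass loss% = 0.0544355 * 100 = 5.44355% ≈ 5.44%

5.44%


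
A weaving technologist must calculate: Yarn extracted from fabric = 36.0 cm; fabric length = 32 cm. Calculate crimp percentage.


Formula: Crimp% = ((L_yarn - L_fabric) / L_fabric) * 100
Step 1: Extension = 36.0 - 32 = 4.0 cm
Step 2: Crimp% = (4.0 / 32) * 100
Step 3: Crimp% = 0.125 * 100 = 12.5%

12.5%


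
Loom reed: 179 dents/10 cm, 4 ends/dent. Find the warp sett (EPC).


Formula: EPC = (dents per 10 cm * ends per dent) / 10
Step 1: Total ends per 10 cm = 179 * 4 = 716
Step 2: EPC = 716 / 10 = 71.6 ends/cm

71.6 ends/cm


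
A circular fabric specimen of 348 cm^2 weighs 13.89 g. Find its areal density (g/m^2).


Formula: GSM = mass_g / area_m2
Step 1: Convert area: 348 cm^2 = 348 / 10000 = 0.0348 m^2
Step 2: GSM = 13.89 g / 0.0348 m^2 = 399.1 g/m^2

399.1 g/m^2


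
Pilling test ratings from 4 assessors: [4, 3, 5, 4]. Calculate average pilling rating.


Formula: Mean = sum / count
Sum = 4 + 3 + 5 + 4 = 16
Mean = 16 / 4 = 4.0

4.0


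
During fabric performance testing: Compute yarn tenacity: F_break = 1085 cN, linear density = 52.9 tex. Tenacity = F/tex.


Formula: Tenacity = Breaking force / Linear density
Tenacity = 1085 cN / 52.9 tex
Tenacity = 20.51 cN/tex

20.51 cN/tex


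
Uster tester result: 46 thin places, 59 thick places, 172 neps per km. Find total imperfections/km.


Formula: Total = thin places + thick places + neps
Total = 46 + 59 + 172
Total = 277 imperfections/km

277 imperfections/km


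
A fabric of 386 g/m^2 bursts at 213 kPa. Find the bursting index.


Formula: Bursting Index = Bursting Strength / Fabric GSM
BI = 213 kPa / 386 g/m^2
BI = 0.552 kPa/(g/m^2)

0.552 kPa/(g/m^2)


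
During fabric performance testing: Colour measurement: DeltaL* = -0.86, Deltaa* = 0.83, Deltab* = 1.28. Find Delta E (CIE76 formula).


Formula: Delta E = sqrt(dL*^2 + da*^2 + db*^2)
Step 1: dL*^2 = (-0.86)^2 = 0.7396
Step 2: da*^2 = 0.83^2 = 0.6889
Step 3: db*^2 = 1.28^2 = 1.6384
Step 4: Sum = 0.7396 + 0.6889 + 1.6384 = 3.0669
Step 5: Delta E = sqrt(3.0669) = 1.75

1.75 Delta E


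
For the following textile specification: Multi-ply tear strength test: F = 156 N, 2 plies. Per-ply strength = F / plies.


Formula: Per-ply strength = Total force / Number of plies
Per-ply = 156 N / 2
Per-ply = 78 N

78 N


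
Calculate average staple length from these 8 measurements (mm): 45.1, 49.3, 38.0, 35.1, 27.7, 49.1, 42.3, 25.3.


Formula: Mean = sum of lengths / count
Sum = 45.1 + 49.3 + 38.0 + 35.1 + 27.7 + 49.1 + 42.3 + 25.3
Sum = 311.9 mm
Mean = 311.9 / 8 = 38.99 mm

38.99 mm


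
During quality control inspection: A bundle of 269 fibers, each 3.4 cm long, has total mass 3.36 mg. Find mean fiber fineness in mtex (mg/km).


Formula: fineness (mtex) = mass (mg) / total length (km) = (mass_mg / total_length_m) * 1000
Step 1: Convert fiber length: 3.4 cm = 0.034 m
Step 2: Total fiber length = 269 * 0.034 = 9.146 m
Step 3: Linear density = 3.36 mg / 9.146 m = 0.3674 mg/m
Step 4: fineness = 0.3674 * 1000 = 367.4 mtex

367.4 mtex


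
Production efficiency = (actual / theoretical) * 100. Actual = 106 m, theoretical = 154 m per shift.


Formula: Efficiency% = (Actual output / Theoretical output) * 100
Efficiency% = (106 / 154) * 100
Efficiency% = 0.688312 * 100 = 68.8312% ≈ 68.8%

68.8%


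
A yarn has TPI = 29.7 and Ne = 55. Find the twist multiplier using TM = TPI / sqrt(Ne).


Formula: TM = TPI / sqrt(Ne)
Step 1: sqrt(Ne) = sqrt(55) = 7.4162
Step 2: TM = 29.7 / 7.4162 = 4.00

4.00 TM


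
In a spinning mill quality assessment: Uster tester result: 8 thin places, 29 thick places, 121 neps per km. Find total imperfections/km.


Formula: Total = thin places + thick places + neps
Total = 8 + 29 + 121
Total = 158 imperfections/km

158 imperfections/km


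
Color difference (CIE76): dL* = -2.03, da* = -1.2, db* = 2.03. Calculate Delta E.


Formula: Delta E = sqrt(dL*^2 + da*^2 + db*^2)
Step 1: dL*^2 = (-2.03)^2 = 4.1209
Step 2: da*^2 = (-1.2)^2 = 1.44
Step 3: db*^2 = 2.03^2 = 4.1209
Step 4: Sum = 4.1209 + 1.44 + 4.1209 = 9.6818
Step 5: Delta E = sqrt(9.6818) = 3.11

3.11 Delta E


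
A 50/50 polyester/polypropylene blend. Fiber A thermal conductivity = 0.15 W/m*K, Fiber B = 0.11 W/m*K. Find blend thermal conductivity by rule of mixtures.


Formula: Blend property = (fraction_A * property_A) + (fraction_B * property_B)
Step 1: Contribution A = 50/100 * 0.15 W/m*K = 0.075 W/m*K
Step 2: Contribution B = 50/100 * 0.11 W/m*K = 0.055 W/m*K
Step 3: Blend thermal conductivity = 0.075 + 0.055 = 0.13 W/m*K

0.13 W/m*K


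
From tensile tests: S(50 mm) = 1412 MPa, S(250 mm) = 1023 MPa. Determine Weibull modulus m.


Formula: m = ln(L1/L2) / ln(S2/S1)
Step 1: ln(L1/L2) = ln(50/250) = -1.60944
Step 2: S2/S1 = 1023/1412 = 0.7245
Step 3: ln(S2/S1) = ln(0.7245) = -0.32227
Step 4: m = -1.60944 / -0.32227 = 4.99

4.99 (Weibull m)


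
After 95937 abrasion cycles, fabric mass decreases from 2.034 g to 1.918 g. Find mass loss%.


Formula: Mass loss% = ((m_before - m_after) / m_before) * 100
Step 1: Mass loss = 2.034 - 1.918 = 0.116 g
Step 2: Ratio = 0.116 / 2.034 = 0.0570305
Step 3: Mass loss% = 0.0570305 * 100 = 5.70305% ≈ 5.70%

5.70%


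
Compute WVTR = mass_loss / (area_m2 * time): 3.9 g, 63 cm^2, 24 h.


Formula: WVTR = mass_loss / (area * time)
Step 1: Convert area: 63 cm^2 = 0.0063 m^2
Step 2: WVTR = 3.9 g / (0.0063 m^2 * 24 h)
Step 3: WVTR = 3.9 / 0.1512 = 25.8 g/m^2/h

25.8 g/m^2/h


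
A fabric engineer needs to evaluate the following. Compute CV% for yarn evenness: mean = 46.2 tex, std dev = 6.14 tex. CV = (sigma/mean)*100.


Formula: CV% = (standard deviation / mean) * 100
Step 1: Ratio = 6.14 / 46.2 = 0.1329
Step 2: CV% = 0.1329 * 100 = 13.29% ≈ 13.3%

13.3%


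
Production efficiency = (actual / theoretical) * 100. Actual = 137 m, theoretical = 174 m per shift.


Formula: Efficiency% = (Actual output / Theoretical output) * 100
Efficiency% = (137 / 174) * 100
Efficiency% = 0.787356 * 100 = 78.7356% ≈ 78.7%

78.7%


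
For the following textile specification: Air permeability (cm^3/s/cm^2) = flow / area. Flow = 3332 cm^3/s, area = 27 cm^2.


Formula: Air Permeability = Airflow / Test Area
AP = 3332 cm^3/s / 27 cm^2
AP = 123.4 cm^3/s/cm^2

123.4 cm^3/s/cm^2


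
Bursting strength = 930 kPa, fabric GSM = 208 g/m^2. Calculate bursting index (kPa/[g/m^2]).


Formula: Bursting Index = Bursting Strength / Fabric GSM
BI = 930 kPa / 208 g/m^2
BI = 4.471 kPa/(g/m^2)

4.471 kPa/(g/m^2)


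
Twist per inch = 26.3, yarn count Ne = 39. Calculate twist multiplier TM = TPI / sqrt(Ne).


Formula: TM = TPI / sqrt(Ne)
Step 1: sqrt(Ne) = sqrt(39) = 6.245
Step 2: TM = 26.3 / 6.245 = 4.21

4.21 TM


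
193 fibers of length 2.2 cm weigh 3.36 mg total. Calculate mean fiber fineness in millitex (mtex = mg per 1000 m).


Formula: fineness (mtex) = mass (mg) / total length (km) = (mass_mg / total_length_m) * 1000
Step 1: Convert fiber length: 2.2 cm = 0.022 m
Step 2: Total fiber length = 193 * 0.022 = 4.246 m
Step 3: Linear density = 3.36 mg / 4.246 m = 0.7913 mg/m
Step 4: fineness = 0.7913 * 1000 = 791.3 mtex

791.3 mtex


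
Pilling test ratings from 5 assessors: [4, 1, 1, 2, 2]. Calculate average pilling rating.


Formula: Mean = sum / count
Sum = 4 + 1 + 1 + 2 + 2 = 10
Mean = 10 / 5 = 2.0

2.0


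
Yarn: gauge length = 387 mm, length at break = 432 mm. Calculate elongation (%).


Formula: Elongation (%) = ((L_break - L0) / L0) * 100
Step 1: Extension = 432 - 387 = 45 mm
Step 2: Elongation = (45 / 387) * 100
Step 3: Elongation = 0.116279 * 100 = 11.6279% ≈ 11.6%

11.6%


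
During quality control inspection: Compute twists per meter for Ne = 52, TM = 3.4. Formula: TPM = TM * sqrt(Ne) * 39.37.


Formula: TPM = TM * sqrt(Ne) * 39.37
Step 1: sqrt(Ne) = sqrt(52) = 7.2111
Step 2: TM * sqrt(Ne) = 3.4 * 7.2111 = 24.5177
Step 3: TPM = 24.5177 * 39.37 = 965 twists/m

965 twists/m


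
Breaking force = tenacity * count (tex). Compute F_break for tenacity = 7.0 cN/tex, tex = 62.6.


Formula: Breaking force = Tenacity * Linear density
F = 7.0 cN/tex * 62.6 tex
F = 438.20 cN

438.20 cN


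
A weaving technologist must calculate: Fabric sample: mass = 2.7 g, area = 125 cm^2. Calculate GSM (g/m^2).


Formula: GSM = mass_g / area_m2
Step 1: Convert area: 125 cm^2 = 125 / 10000 = 0.0125 m^2
Step 2: GSM = 2.7 g / 0.0125 m^2 = 216.0 g/m^2

216.0 g/m^2


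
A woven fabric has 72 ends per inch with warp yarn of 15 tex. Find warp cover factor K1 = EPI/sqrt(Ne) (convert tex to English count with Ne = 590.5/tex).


Formula: K1 = EPI / sqrt(Ne), with Ne = 590.5 / tex_warp
Step 1: Ne = 590.5 / 15 = 39.367
Step 2: sqrt(Ne) = sqrt(39.367) = 6.2743
Step 3: K1 = 72 / 6.2743 = 11.5

11.5


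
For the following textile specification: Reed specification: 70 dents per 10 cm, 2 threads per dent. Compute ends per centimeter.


Formula: EPC = (dents per 10 cm * ends per dent) / 10
Step 1: Total ends per 10 cm = 70 * 2 = 140
Step 2: EPC = 140 / 10 = 14.0 ends/cm

14.0 ends/cm


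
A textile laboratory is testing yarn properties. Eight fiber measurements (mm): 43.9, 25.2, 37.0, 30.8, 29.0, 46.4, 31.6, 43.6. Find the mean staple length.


Formula: Mean = sum of lengths / count
Sum = 43.9 + 25.2 + 37.0 + 30.8 + 29.0 + 46.4 + 31.6 + 43.6
Sum = 287.5 mm
Mean = 287.5 / 8 = 35.94 mm

35.94 mm


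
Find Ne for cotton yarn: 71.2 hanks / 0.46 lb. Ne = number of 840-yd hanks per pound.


Formula: Ne = hanks / mass_lb
Substituting: Ne = 71.2 / 0.46
Ne = 154.8

154.8 Ne


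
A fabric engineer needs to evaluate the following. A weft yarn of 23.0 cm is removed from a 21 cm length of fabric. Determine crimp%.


Formula: Crimp% = ((L_yarn - L_fabric) / L_fabric) * 100
Step 1: Extension = 23.0 - 21 = 2.0 cm
Step 2: Crimp% = (2.0 / 21) * 100
Step 3: Crimp% = 0.095238 * 100 = 9.5238% ≈ 9.5%

9.5%


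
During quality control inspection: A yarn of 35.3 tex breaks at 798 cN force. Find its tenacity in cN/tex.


Formula: Tenacity = Breaking force / Linear density
Tenacity = 798 cN / 35.3 tex
Tenacity = 22.61 cN/tex

22.61 cN/tex


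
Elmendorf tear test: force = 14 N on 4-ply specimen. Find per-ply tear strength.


Formula: Per-ply strength = Total force / Number of plies
Per-ply = 14 N / 4
Per-ply = 3.5 N

3.5 N


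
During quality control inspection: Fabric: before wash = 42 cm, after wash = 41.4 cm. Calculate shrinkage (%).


Formula: Shrinkage% = ((L_before - L_after) / L_before) * 100
Step 1: Shrinkage = 42 - 41.4 = 0.6 cm
Step 2: Shrinkage% = (0.6 / 42) * 100
Step 3: Shrinkage% = 0.014286 * 100 = 1.4286% ≈ 1.4%

1.4%


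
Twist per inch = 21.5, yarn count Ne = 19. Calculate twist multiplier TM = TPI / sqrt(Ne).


Formula: TM = TPI / sqrt(Ne)
Step 1: sqrt(Ne) = sqrt(19) = 4.3589
Step 2: TM = 21.5 / 4.3589 = 4.93

4.93 TM


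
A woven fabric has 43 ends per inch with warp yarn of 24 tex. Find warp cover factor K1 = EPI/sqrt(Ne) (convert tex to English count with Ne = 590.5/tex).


Formula: K1 = EPI / sqrt(Ne), with Ne = 590.5 / tex_warp
Step 1: Ne = 590.5 / 24 = 24.604
Step 2: sqrt(Ne) = sqrt(24.604) = 4.9602
Step 3: K1 = 43 / 4.9602 = 8.7

8.7


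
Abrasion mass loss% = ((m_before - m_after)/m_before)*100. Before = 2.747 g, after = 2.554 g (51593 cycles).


Formula: Mass loss% = ((m_before - m_after) / m_before) * 100
Step 1: Mass loss = 2.747 - 2.554 = 0.193 g
Step 2: Ratio = 0.193 / 2.747 = 0.0702585
Step 3: Mass loss% = 0.0702585 * 100 = 7.02585% ≈ 7.03%

7.03%


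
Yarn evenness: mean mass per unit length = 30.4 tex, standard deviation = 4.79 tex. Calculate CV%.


Formula: CV% = (standard deviation / mean) * 100
Step 1: Ratio = 4.79 / 30.4 = 0.157566
Step 2: CV% = 0.157566 * 100 = 15.7566% ≈ 15.8%

15.8%


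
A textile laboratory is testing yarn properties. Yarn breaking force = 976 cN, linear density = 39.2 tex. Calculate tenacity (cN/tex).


Formula: Tenacity = Breaking force / Linear density
Tenacity = 976 cN / 39.2 tex
Tenacity = 24.90 cN/tex

24.90 cN/tex


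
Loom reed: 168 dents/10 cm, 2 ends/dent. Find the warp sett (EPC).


Formula: EPC = (dents per 10 cm * ends per dent) / 10
Step 1: Total ends per 10 cm = 168 * 2 = 336
Step 2: EPC = 336 / 10 = 33.6 ends/cm

33.6 ends/cm


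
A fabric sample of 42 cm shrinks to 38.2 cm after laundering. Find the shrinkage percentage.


Formula: Shrinkage% = ((L_before - L_after) / L_before) * 100
Step 1: Shrinkage = 42 - 38.2 = 3.8 cm
Step 2: Shrinkage% = (3.8 / 42) * 100
Step 3: Shrinkage% = 0.090476 * 100 = 9.0476% ≈ 9.0%

9.0%


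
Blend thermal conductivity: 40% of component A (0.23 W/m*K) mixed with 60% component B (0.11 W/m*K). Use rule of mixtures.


Formula: Blend property = (fraction_A * property_A) + (fraction_B * property_B)
Step 1: Contribution A = 40/100 * 0.23 W/m*K = 0.092 W/m*K
Step 2: Contribution B = 60/100 * 0.11 W/m*K = 0.066 W/m*K
Step 3: Blend thermal conductivity = 0.092 + 0.066 = 0.158 W/m*K

0.158 W/m*K


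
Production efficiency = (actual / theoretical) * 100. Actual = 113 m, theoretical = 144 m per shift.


Formula: Efficiency% = (Actual output / Theoretical output) * 100
Efficiency% = (113 / 144) * 100
Efficiency% = 0.784722 * 100 = 78.4722% ≈ 78.5%

78.5%


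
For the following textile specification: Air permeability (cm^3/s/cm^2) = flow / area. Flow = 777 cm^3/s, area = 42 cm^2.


Formula: Air Permeability = Airflow / Test Area
AP = 777 cm^3/s / 42 cm^2
AP = 18.5 cm^3/s/cm^2

18.5 cm^3/s/cm^2


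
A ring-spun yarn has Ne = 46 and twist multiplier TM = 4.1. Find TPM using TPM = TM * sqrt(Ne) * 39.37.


Formula: TPM = TM * sqrt(Ne) * 39.37
Step 1: sqrt(Ne) = sqrt(46) = 6.7823
Step 2: TM * sqrt(Ne) = 4.1 * 6.7823 = 27.8074
Step 3: TPM = 27.8074 * 39.37 = 1095 twists/m

1095 twists/m


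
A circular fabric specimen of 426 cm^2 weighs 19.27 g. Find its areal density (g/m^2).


Formula: GSM = mass_g / area_m2
Step 1: Convert area: 426 cm^2 = 426 / 10000 = 0.0426 m^2
Step 2: GSM = 19.27 g / 0.0426 m^2 = 452.3 g/m^2

452.3 g/m^2


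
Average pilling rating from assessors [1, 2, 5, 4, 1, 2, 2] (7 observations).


Formula: Mean = sum / count
Sum = 1 + 2 + 5 + 4 + 1 + 2 + 2 = 17
Mean = 17 / 7 = 2.4

2.4


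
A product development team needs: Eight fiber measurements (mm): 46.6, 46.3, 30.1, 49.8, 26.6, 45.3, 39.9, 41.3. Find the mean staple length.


Formula: Mean = sum of lengths / count
Sum = 46.6 + 46.3 + 30.1 + 49.8 + 26.6 + 45.3 + 39.9 + 41.3
Sum = 325.9 mm
Mean = 325.9 / 8 = 40.74 mm

40.74 mm


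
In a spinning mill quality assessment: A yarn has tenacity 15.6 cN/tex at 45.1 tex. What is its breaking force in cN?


Formula: Breaking force = Tenacity * Linear density
F = 15.6 cN/tex * 45.1 tex
F = 703.56 cN

703.56 cN


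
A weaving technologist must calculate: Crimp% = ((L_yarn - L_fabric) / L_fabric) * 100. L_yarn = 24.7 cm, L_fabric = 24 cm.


Formula: Crimp% = ((L_yarn - L_fabric) / L_fabric) * 100
Step 1: Extension = 24.7 - 24 = 0.7 cm
Step 2: Crimp% = (0.7 / 24) * 100
Step 3: Crimp% = 0.029167 * 100 = 2.9167% ≈ 2.9%

2.9%


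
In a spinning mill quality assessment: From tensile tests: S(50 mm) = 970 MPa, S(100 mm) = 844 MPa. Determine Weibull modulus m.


Formula: m = ln(L1/L2) / ln(S2/S1)
Step 1: ln(L1/L2) = ln(50/100) = -0.69315
Step 2: S2/S1 = 844/970 = 0.8701
Step 3: ln(S2/S1) = ln(0.8701) = -0.13915
Step 4: m = -0.69315 / -0.13915 = 4.98

4.98 (Weibull m)


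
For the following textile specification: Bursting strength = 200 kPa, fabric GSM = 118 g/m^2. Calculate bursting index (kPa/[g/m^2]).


Formula: Bursting Index = Bursting Strength / Fabric GSM
BI = 200 kPa / 118 g/m^2
BI = 1.695 kPa/(g/m^2)

1.695 kPa/(g/m^2)


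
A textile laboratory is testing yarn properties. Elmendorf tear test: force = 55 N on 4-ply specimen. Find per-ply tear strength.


Formula: Per-ply strength = Total force / Number of plies
Per-ply = 55 N / 4
Per-ply = 13.75 N

13.75 N


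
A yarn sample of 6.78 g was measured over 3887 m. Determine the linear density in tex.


Formula: Tex = (mass_g / length_m) * 1000
Substituting: Tex = (6.78 / 3887) * 1000
Intermediate: 6.78 / 3887 = 0.00174428 g/m
Tex = 0.00174428 * 1000 = 1.74 tex

1.74 tex


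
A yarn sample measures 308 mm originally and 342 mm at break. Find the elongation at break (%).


Formula: Elongation (%) = ((L_break - L0) / L0) * 100
Step 1: Extension = 342 - 308 = 34 mm
Step 2: Elongation = (34 / 308) * 100
Step 3: Elongation = 0.11039 * 100 = 11.039% ≈ 11.0%

11.0%


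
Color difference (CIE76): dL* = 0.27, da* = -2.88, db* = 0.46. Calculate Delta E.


Formula: Delta E = sqrt(dL*^2 + da*^2 + db*^2)
Step 1: dL*^2 = 0.27^2 = 0.0729
Step 2: da*^2 = (-2.88)^2 = 8.2944
Step 3: db*^2 = 0.46^2 = 0.2116
Step 4: Sum = 0.0729 + 8.2944 + 0.2116 = 8.5789
Step 5: Delta E = sqrt(8.5789) = 2.93

2.93 Delta E


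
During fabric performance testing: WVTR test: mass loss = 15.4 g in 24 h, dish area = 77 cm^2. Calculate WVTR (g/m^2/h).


Formula: WVTR = mass_loss / (area * time)
Step 1: Convert area: 77 cm^2 = 0.0077 m^2
Step 2: WVTR = 15.4 g / (0.0077 m^2 * 24 h)
Step 3: WVTR = 15.4 / 0.1848 = 83.3 g/m^2/h

83.3 g/m^2/h


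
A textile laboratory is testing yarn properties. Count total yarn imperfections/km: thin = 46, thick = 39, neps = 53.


Formula: Total = thin places + thick places + neps
Total = 46 + 39 + 53
Total = 138 imperfections/km

138 imperfections/km


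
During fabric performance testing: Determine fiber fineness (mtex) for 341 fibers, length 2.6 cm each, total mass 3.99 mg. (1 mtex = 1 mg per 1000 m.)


Formula: fineness (mtex) = mass (mg) / total length (km) = (mass_mg / total_length_m) * 1000
Step 1: Convert fiber length: 2.6 cm = 0.026 m
Step 2: Total fiber length = 341 * 0.026 = 8.866 m
Step 3: Linear density = 3.99 mg / 8.866 m = 0.4500 mg/m
Step 4: fineness = 0.4500 * 1000 = 450.0 mtex

450.0 mtex


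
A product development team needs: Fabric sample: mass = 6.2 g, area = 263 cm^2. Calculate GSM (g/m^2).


Formula: GSM = mass_g / area_m2
Step 1: Convert area: 263 cm^2 = 263 / 10000 = 0.0263 m^2
Step 2: GSM = 6.2 g / 0.0263 m^2 = 235.7 g/m^2

235.7 g/m^2
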